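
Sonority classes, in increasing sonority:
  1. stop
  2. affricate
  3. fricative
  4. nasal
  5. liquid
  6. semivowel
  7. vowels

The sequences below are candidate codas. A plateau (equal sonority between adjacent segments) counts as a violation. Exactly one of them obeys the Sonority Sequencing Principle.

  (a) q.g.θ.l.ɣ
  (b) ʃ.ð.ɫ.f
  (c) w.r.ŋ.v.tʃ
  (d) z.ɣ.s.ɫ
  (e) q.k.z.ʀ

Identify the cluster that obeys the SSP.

c

(a) 1-1-3-5-3 → violates
(b) 3-3-5-3 → violates
(c) 6-5-4-3-2 → obeys
(d) 3-3-3-5 → violates
(e) 1-1-3-5 → violates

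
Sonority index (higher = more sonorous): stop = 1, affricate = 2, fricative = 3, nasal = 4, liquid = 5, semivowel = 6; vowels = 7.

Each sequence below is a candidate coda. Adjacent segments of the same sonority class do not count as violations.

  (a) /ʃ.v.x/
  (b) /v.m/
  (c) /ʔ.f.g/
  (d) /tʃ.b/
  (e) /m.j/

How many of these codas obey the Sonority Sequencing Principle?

(a) /ʃ.v.x/: profile 3-3-3 — obeys.
(b) /v.m/: profile 3-4 — violates.
(c) /ʔ.f.g/: profile 1-3-1 — violates.
(d) /tʃ.b/: profile 2-1 — obeys.
(e) /m.j/: profile 4-6 — violates.

2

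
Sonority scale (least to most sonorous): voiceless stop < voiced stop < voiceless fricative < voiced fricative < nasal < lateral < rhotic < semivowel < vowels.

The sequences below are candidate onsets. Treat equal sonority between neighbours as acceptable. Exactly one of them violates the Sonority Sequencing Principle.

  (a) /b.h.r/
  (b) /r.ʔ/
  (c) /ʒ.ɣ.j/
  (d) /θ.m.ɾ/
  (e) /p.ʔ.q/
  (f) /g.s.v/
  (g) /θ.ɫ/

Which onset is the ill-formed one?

(a) 2-3-7 → obeys
(b) 7-1 → violates
(c) 4-4-8 → obeys
(d) 3-5-7 → obeys
(e) 1-1-1 → obeys
(f) 2-3-4 → obeys
(g) 3-6 → obeys

b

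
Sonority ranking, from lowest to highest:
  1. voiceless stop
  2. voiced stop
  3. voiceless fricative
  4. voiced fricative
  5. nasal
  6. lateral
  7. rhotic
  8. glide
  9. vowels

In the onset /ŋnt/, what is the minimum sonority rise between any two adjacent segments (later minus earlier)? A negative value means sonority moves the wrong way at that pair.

/ŋ/ — nasal, sonority 5.
/n/ — nasal, sonority 5.
/t/ — voiceless stop, sonority 1.
/ŋ/→/n/: change +0.
/n/→/t/: change -4.
Minimum = -4.

-4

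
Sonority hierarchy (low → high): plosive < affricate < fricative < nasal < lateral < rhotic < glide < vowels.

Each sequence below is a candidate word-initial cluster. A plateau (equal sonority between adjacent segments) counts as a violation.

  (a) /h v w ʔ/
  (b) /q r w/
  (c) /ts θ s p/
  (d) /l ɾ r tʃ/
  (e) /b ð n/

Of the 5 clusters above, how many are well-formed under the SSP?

(a) sonority 3-3-7-1: ill-formed.
(b) sonority 1-6-7: well-formed.
(c) sonority 2-3-3-1: ill-formed.
(d) sonority 5-6-6-2: ill-formed.
(e) sonority 1-3-4: well-formed.

2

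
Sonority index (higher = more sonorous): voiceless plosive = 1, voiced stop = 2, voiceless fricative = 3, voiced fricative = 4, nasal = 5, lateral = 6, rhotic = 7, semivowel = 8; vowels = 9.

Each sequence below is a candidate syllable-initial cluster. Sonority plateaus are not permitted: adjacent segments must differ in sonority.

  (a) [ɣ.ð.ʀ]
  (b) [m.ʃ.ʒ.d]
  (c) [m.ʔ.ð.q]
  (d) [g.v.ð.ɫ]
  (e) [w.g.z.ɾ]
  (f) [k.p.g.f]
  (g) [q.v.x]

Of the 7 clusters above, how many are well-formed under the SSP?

(a) [ɣ.ð.ʀ]: profile 4-4-7 — violates.
(b) [m.ʃ.ʒ.d]: profile 5-3-4-2 — violates.
(c) [m.ʔ.ð.q]: profile 5-1-4-1 — violates.
(d) [g.v.ð.ɫ]: profile 2-4-4-6 — violates.
(e) [w.g.z.ɾ]: profile 8-2-4-7 — violates.
(f) [k.p.g.f]: profile 1-1-2-3 — violates.
(g) [q.v.x]: profile 1-4-3 — violates.

0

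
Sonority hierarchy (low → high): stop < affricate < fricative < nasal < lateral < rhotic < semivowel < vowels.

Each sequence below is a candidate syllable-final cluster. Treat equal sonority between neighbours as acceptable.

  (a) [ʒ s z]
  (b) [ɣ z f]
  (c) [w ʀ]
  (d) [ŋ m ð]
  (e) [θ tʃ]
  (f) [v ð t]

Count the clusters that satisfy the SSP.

(a) 3-3-3 → obeys
(b) 3-3-3 → obeys
(c) 7-6 → obeys
(d) 4-4-3 → obeys
(e) 3-2 → obeys
(f) 3-3-1 → obeys

6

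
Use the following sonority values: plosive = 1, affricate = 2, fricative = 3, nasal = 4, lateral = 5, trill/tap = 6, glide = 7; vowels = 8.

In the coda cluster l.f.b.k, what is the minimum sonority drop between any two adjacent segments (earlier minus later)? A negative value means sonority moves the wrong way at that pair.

0

/l/ is a lateral (sonority 5).
/f/ is a fricative (sonority 3).
/b/ is a plosive (sonority 1).
/k/ is a plosive (sonority 1).
/l/→/f/: change +2.
/f/→/b/: change +2.
/b/→/k/: change +0.
Minimum = 0.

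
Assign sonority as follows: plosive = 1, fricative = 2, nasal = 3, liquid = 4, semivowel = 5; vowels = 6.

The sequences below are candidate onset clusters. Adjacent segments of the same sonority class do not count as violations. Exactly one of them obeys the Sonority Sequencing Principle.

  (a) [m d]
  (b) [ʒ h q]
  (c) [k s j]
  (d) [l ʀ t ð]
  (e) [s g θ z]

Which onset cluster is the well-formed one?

c

(a) 3-1 → violates
(b) 2-2-1 → violates
(c) 1-2-5 → obeys
(d) 4-4-1-2 → violates
(e) 2-1-2-2 → violates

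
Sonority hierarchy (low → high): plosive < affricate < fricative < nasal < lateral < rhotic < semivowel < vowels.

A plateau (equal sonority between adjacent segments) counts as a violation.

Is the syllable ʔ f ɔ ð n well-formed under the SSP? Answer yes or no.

Onset: /ʔ/ is a plosive (sonority 1), /f/ is a fricative (sonority 3); then the nucleus /ɔ/ (sonority 8).
Onset profile 1-3-8 — rises to the nucleus.
Coda: /ð/ is a fricative (sonority 3), /n/ is a nasal (sonority 4).
Coda profile 8-3-4 — does not strictly fall throughout.

no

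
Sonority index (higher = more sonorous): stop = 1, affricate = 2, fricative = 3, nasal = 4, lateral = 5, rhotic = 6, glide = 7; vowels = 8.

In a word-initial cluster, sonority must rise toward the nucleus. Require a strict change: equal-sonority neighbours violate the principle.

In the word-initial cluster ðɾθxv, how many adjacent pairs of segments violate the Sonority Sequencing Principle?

/ð/ is a fricative (sonority 3).
/ɾ/ is a rhotic (sonority 6).
/θ/ is a fricative (sonority 3).
/x/ is a fricative (sonority 3).
/v/ is a fricative (sonority 3).
/ð/→/ɾ/: 3→6 (rises) — ok.
/ɾ/→/θ/: 6→3 (does not rise) — violation.
/θ/→/x/: 3→3 (plateau) — violation.
/x/→/v/: 3→3 (plateau) — violation.

3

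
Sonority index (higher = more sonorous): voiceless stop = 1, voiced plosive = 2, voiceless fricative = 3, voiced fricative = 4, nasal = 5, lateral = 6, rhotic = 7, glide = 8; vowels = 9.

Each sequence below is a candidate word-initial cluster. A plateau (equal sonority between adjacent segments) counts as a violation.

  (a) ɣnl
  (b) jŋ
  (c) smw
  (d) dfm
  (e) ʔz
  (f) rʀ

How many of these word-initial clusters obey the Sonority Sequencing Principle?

4

(a) ɣnl: profile 4-5-6 — obeys.
(b) jŋ: profile 8-5 — violates.
(c) smw: profile 3-5-8 — obeys.
(d) dfm: profile 2-3-5 — obeys.
(e) ʔz: profile 1-4 — obeys.
(f) rʀ: profile 7-7 — violates.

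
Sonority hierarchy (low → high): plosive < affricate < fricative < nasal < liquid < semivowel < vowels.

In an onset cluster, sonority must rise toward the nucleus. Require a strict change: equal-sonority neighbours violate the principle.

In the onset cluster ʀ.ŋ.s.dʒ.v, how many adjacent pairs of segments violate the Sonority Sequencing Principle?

3

/ʀ/ is a liquid (sonority 5).
/ŋ/ is a nasal (sonority 4).
/s/ is a fricative (sonority 3).
/dʒ/ is an affricate (sonority 2).
/v/ is a fricative (sonority 3).
/ʀ/→/ŋ/: 5→4 (does not rise) — violation.
/ŋ/→/s/: 4→3 (does not rise) — violation.
/s/→/dʒ/: 3→2 (does not rise) — violation.
/dʒ/→/v/: 2→3 (rises) — ok.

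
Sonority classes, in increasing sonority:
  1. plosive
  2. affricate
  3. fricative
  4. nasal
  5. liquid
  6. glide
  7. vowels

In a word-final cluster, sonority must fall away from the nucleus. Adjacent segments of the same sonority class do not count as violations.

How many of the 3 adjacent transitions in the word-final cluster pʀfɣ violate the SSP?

1

/p/ is a plosive (sonority 1).
/ʀ/ is a liquid (sonority 5).
/f/ is a fricative (sonority 3).
/ɣ/ is a fricative (sonority 3).
/p/→/ʀ/: 1→5 (does not fall) — violation.
/ʀ/→/f/: 5→3 (falls) — ok.
/f/→/ɣ/: 3→3 (plateau, allowed) — ok.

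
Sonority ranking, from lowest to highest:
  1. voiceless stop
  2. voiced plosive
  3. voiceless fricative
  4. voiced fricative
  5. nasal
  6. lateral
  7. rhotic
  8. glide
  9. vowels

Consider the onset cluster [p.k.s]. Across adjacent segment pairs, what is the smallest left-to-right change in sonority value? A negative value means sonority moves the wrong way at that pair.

0

/p/ is a voiceless stop (sonority 1).
/k/ is a voiceless stop (sonority 1).
/s/ is a voiceless fricative (sonority 3).
/p/→/k/: change +0.
/k/→/s/: change +2.
Minimum = 0.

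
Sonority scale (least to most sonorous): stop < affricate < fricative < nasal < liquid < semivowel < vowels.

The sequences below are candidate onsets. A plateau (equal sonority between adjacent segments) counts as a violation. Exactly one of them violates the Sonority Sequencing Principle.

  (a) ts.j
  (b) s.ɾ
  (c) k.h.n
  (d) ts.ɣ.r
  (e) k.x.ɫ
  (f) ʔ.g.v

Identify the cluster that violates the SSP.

f

(a) sonority 2-6: well-formed.
(b) sonority 3-5: well-formed.
(c) sonority 1-3-4: well-formed.
(d) sonority 2-3-5: well-formed.
(e) sonority 1-3-5: well-formed.
(f) sonority 1-1-3: ill-formed.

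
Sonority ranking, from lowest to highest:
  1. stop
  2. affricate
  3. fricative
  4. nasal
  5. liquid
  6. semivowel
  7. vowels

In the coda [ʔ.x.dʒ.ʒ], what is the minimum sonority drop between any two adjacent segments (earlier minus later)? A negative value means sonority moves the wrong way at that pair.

-2

/ʔ/ is a stop (sonority 1).
/x/ is a fricative (sonority 3).
/dʒ/ is an affricate (sonority 2).
/ʒ/ is a fricative (sonority 3).
/ʔ/→/x/: change -2.
/x/→/dʒ/: change +1.
/dʒ/→/ʒ/: change -1.
Minimum = -2.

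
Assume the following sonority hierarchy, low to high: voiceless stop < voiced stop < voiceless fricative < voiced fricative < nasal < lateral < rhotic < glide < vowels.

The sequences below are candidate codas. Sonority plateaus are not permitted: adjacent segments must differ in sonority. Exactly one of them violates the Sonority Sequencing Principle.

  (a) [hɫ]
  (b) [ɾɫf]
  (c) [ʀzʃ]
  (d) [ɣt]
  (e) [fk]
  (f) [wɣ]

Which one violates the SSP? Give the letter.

(a) sonority 3-6: ill-formed.
(b) sonority 7-6-3: well-formed.
(c) sonority 7-4-3: well-formed.
(d) sonority 4-1: well-formed.
(e) sonority 3-1: well-formed.
(f) sonority 8-4: well-formed.

a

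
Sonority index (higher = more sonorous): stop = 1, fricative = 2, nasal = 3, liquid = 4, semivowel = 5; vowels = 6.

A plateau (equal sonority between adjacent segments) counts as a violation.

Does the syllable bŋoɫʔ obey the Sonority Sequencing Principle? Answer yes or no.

Onset: /b/ is a stop (sonority 1), /ŋ/ is a nasal (sonority 3); then the nucleus /o/ (sonority 6).
Onset profile 1-3-6 — rises to the nucleus.
Coda: /ɫ/ is a liquid (sonority 4), /ʔ/ is a stop (sonority 1).
Coda profile 6-4-1 — falls from the nucleus.

yes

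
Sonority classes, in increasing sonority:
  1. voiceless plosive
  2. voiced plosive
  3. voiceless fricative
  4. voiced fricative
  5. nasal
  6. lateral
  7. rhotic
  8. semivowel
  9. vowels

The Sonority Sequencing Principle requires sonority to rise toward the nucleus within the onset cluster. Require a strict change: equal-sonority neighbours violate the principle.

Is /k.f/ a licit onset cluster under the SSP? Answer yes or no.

yes

/k/ is a voiceless plosive (sonority 1).
/f/ is a voiceless fricative (sonority 3).
The profile 1-3 strictly rises, so the onset cluster satisfies the SSP.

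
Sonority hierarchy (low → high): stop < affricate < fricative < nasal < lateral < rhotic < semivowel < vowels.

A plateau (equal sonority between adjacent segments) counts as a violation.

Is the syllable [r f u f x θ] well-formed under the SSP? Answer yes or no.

no

Onset: /r/ is a rhotic (sonority 6), /f/ is a fricative (sonority 3); then the nucleus /u/ (sonority 8).
Onset profile 6-3-8 — does not strictly rise throughout.
Coda: /f/ is a fricative (sonority 3), /x/ is a fricative (sonority 3), /θ/ is a fricative (sonority 3).
Coda profile 8-3-3-3 — does not strictly fall throughout.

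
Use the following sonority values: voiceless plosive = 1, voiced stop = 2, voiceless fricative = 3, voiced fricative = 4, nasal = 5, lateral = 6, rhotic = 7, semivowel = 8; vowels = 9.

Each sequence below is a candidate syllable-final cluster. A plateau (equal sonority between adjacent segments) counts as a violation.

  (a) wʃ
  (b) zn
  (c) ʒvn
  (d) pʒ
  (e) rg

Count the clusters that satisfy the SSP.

2

(a) sonority 8-3: well-formed.
(b) sonority 4-5: ill-formed.
(c) sonority 4-4-5: ill-formed.
(d) sonority 1-4: ill-formed.
(e) sonority 7-2: well-formed.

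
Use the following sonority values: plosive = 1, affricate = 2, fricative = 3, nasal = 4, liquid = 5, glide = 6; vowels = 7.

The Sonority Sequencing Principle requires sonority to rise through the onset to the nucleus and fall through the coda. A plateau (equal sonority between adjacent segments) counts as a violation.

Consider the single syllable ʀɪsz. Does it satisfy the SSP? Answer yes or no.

no

Onset: /ʀ/ is a liquid (sonority 5); then the nucleus /ɪ/ (sonority 7).
Onset profile 5-7 — rises to the nucleus.
Coda: /s/ is a fricative (sonority 3), /z/ is a fricative (sonority 3).
Coda profile 7-3-3 — does not strictly fall throughout.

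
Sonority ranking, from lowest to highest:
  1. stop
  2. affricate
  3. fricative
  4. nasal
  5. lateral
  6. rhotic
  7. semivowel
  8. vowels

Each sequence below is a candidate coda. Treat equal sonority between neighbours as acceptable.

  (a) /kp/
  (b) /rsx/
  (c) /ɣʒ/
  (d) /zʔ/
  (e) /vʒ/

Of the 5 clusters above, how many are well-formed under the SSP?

(a) /kp/: profile 1-1 — obeys.
(b) /rsx/: profile 6-3-3 — obeys.
(c) /ɣʒ/: profile 3-3 — obeys.
(d) /zʔ/: profile 3-1 — obeys.
(e) /vʒ/: profile 3-3 — obeys.

5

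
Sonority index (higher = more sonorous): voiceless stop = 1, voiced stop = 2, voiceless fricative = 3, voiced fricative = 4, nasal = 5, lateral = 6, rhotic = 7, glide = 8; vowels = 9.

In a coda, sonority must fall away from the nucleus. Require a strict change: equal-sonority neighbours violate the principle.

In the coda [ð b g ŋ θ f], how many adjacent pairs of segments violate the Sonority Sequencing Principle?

/ð/ is a voiced fricative (sonority 4).
/b/ is a voiced stop (sonority 2).
/g/ is a voiced stop (sonority 2).
/ŋ/ is a nasal (sonority 5).
/θ/ is a voiceless fricative (sonority 3).
/f/ is a voiceless fricative (sonority 3).
/ð/→/b/: 4→2 (falls) — ok.
/b/→/g/: 2→2 (plateau) — violation.
/g/→/ŋ/: 2→5 (does not fall) — violation.
/ŋ/→/θ/: 5→3 (falls) — ok.
/θ/→/f/: 3→3 (plateau) — violation.

3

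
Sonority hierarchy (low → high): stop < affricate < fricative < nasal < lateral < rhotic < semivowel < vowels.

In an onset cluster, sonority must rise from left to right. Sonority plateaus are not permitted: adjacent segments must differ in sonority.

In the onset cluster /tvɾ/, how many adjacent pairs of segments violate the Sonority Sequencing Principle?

/t/: stop = 1.
/v/: fricative = 3.
/ɾ/: rhotic = 6.
/t/→/v/: 1→3 (rises) — ok.
/v/→/ɾ/: 3→6 (rises) — ok.

0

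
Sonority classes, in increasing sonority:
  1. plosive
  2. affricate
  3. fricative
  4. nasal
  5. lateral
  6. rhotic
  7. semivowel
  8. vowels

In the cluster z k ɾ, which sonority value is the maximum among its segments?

/z/ is a fricative (sonority 3).
/k/ is a plosive (sonority 1).
/ɾ/ is a rhotic (sonority 6).
The maximum is 6.

6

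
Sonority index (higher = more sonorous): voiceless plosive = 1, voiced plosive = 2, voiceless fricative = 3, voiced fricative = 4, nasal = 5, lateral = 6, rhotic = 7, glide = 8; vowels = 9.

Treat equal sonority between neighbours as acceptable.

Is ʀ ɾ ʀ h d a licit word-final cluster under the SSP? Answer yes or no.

yes

/ʀ/: rhotic = 7.
/ɾ/: rhotic = 7.
/ʀ/: rhotic = 7.
/h/: voiceless fricative = 3.
/d/: voiced plosive = 2.
The profile 7-7-7-3-2 is non-increasing (plateaus allowed), so the word-final cluster satisfies the SSP.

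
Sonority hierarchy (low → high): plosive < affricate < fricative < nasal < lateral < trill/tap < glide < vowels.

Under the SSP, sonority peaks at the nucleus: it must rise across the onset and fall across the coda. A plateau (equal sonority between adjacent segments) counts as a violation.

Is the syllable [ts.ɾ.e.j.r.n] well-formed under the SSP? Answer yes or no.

yes

Onset: /ts/ is an affricate (sonority 2), /ɾ/ is a trill/tap (sonority 6); then the nucleus /e/ (sonority 8).
Onset profile 2-6-8 — rises to the nucleus.
Coda: /j/ is a glide (sonority 7), /r/ is a trill/tap (sonority 6), /n/ is a nasal (sonority 4).
Coda profile 8-7-6-4 — falls from the nucleus.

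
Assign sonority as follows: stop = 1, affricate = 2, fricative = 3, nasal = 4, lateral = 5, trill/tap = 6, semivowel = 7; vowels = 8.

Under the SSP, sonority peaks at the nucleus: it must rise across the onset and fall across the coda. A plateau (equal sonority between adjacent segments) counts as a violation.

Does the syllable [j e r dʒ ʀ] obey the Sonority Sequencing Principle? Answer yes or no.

Onset: /j/ is a semivowel (sonority 7); then the nucleus /e/ (sonority 8).
Onset profile 7-8 — rises to the nucleus.
Coda: /r/ is a trill/tap (sonority 6), /dʒ/ is an affricate (sonority 2), /ʀ/ is a trill/tap (sonority 6).
Coda profile 8-6-2-6 — does not strictly fall throughout.

no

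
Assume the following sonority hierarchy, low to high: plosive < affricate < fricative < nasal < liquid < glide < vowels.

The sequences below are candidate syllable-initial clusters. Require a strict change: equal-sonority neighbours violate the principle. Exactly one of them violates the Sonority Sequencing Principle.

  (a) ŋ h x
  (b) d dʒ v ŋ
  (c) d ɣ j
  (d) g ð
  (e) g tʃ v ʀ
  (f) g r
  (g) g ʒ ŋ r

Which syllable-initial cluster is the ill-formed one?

a

(a) 4-3-3 → violates
(b) 1-2-3-4 → obeys
(c) 1-3-6 → obeys
(d) 1-3 → obeys
(e) 1-2-3-5 → obeys
(f) 1-5 → obeys
(g) 1-3-4-5 → obeys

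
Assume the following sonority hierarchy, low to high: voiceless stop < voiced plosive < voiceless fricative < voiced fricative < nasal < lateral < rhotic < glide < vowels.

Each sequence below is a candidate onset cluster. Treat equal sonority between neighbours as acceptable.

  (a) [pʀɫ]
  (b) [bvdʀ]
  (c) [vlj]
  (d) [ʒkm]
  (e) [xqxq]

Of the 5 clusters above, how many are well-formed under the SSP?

1

(a) [pʀɫ]: profile 1-7-6 — violates.
(b) [bvdʀ]: profile 2-4-2-7 — violates.
(c) [vlj]: profile 4-6-8 — obeys.
(d) [ʒkm]: profile 4-1-5 — violates.
(e) [xqxq]: profile 3-1-3-1 — violates.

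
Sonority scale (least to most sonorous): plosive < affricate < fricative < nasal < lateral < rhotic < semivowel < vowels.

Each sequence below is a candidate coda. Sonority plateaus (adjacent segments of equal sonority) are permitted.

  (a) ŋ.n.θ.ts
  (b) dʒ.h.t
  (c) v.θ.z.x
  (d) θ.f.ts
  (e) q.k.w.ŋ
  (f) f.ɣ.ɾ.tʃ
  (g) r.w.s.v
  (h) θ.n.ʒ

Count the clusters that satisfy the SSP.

(a) 4-4-3-2 → obeys
(b) 2-3-1 → violates
(c) 3-3-3-3 → obeys
(d) 3-3-2 → obeys
(e) 1-1-7-4 → violates
(f) 3-3-6-2 → violates
(g) 6-7-3-3 → violates
(h) 3-4-3 → violates

3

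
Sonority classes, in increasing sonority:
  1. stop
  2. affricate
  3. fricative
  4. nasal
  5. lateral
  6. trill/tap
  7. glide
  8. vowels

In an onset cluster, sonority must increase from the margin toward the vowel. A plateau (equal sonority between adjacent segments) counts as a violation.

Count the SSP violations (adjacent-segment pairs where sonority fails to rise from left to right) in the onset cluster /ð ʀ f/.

/ð/ is a fricative (sonority 3).
/ʀ/ is a trill/tap (sonority 6).
/f/ is a fricative (sonority 3).
/ð/→/ʀ/: 3→6 (rises) — ok.
/ʀ/→/f/: 6→3 (does not rise) — violation.

1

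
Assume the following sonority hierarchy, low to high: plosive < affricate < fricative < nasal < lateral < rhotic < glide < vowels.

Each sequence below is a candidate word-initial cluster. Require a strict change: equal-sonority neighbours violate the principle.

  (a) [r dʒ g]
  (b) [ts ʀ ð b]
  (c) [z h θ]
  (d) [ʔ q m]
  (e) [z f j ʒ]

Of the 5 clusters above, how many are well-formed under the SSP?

(a) 6-2-1 → violates
(b) 2-6-3-1 → violates
(c) 3-3-3 → violates
(d) 1-1-4 → violates
(e) 3-3-7-3 → violates

0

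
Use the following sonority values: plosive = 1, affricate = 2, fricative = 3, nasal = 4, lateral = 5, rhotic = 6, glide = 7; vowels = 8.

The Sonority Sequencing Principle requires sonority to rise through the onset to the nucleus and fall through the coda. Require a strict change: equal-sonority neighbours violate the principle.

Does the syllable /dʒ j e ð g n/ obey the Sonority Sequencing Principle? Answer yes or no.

no

Onset: /dʒ/ is an affricate (sonority 2), /j/ is a glide (sonority 7); then the nucleus /e/ (sonority 8).
Onset profile 2-7-8 — rises to the nucleus.
Coda: /ð/ is a fricative (sonority 3), /g/ is a plosive (sonority 1), /n/ is a nasal (sonority 4).
Coda profile 8-3-1-4 — does not strictly fall throughout.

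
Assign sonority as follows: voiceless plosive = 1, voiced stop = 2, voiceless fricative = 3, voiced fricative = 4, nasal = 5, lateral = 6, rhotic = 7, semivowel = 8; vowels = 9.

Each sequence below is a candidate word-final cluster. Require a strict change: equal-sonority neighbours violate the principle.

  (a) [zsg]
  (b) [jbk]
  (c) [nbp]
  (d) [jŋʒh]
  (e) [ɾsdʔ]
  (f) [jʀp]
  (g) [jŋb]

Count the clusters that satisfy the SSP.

7

(a) 4-3-2 → obeys
(b) 8-2-1 → obeys
(c) 5-2-1 → obeys
(d) 8-5-4-3 → obeys
(e) 7-3-2-1 → obeys
(f) 8-7-1 → obeys
(g) 8-5-2 → obeys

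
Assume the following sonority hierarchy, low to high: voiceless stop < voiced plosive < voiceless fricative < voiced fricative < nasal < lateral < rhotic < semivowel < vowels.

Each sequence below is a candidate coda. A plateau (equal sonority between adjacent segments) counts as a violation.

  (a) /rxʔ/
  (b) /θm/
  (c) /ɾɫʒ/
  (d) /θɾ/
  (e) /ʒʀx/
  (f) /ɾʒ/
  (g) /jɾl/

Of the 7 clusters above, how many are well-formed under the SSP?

(a) sonority 7-3-1: well-formed.
(b) sonority 3-5: ill-formed.
(c) sonority 7-6-4: well-formed.
(d) sonority 3-7: ill-formed.
(e) sonority 4-7-3: ill-formed.
(f) sonority 7-4: well-formed.
(g) sonority 8-7-6: well-formed.

4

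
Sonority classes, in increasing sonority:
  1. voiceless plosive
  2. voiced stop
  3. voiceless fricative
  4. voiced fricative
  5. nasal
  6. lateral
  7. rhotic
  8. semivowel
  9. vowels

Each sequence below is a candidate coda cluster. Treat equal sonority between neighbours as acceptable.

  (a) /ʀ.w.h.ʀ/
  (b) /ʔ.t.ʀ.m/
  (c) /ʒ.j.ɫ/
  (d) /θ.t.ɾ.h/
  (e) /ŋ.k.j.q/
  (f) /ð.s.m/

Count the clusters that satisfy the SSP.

(a) 7-8-3-7 → violates
(b) 1-1-7-5 → violates
(c) 4-8-6 → violates
(d) 3-1-7-3 → violates
(e) 5-1-8-1 → violates
(f) 4-3-5 → violates

0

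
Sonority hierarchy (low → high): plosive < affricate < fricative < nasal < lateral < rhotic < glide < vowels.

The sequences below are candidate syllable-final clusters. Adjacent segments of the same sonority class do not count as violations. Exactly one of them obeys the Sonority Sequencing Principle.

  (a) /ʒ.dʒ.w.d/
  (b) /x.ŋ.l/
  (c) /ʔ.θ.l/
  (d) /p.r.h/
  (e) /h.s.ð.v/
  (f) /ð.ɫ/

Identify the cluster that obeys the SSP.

e

(a) 3-2-7-1 → violates
(b) 3-4-5 → violates
(c) 1-3-5 → violates
(d) 1-6-3 → violates
(e) 3-3-3-3 → obeys
(f) 3-5 → violates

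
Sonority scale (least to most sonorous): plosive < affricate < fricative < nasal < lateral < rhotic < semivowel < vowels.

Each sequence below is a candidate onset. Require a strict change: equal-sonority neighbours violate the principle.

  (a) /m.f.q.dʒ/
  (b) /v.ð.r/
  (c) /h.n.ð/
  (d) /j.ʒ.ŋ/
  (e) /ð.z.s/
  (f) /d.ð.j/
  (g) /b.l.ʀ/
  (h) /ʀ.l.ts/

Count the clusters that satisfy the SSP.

(a) 4-3-1-2 → violates
(b) 3-3-6 → violates
(c) 3-4-3 → violates
(d) 7-3-4 → violates
(e) 3-3-3 → violates
(f) 1-3-7 → obeys
(g) 1-5-6 → obeys
(h) 6-5-2 → violates

2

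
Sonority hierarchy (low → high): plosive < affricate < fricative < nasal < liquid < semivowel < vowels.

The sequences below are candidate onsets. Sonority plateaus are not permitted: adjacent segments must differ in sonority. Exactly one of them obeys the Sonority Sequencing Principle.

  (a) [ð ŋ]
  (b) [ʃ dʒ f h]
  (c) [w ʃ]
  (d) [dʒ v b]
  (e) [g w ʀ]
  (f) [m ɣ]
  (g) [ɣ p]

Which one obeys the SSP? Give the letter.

a

(a) sonority 3-4: well-formed.
(b) sonority 3-2-3-3: ill-formed.
(c) sonority 6-3: ill-formed.
(d) sonority 2-3-1: ill-formed.
(e) sonority 1-6-5: ill-formed.
(f) sonority 4-3: ill-formed.
(g) sonority 3-1: ill-formed.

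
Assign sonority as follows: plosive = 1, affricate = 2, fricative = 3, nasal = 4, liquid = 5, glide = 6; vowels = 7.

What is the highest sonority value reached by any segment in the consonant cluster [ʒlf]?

/ʒ/: fricative = 3.
/l/: liquid = 5.
/f/: fricative = 3.
The maximum is 5.

5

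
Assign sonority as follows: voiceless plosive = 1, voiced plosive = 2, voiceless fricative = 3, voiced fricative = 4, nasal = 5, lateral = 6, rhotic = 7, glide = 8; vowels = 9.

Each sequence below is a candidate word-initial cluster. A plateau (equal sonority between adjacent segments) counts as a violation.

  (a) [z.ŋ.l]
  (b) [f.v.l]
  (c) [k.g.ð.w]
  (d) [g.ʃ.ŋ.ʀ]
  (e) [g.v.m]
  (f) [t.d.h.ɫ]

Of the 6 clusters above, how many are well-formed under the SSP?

(a) [z.ŋ.l]: profile 4-5-6 — obeys.
(b) [f.v.l]: profile 3-4-6 — obeys.
(c) [k.g.ð.w]: profile 1-2-4-8 — obeys.
(d) [g.ʃ.ŋ.ʀ]: profile 2-3-5-7 — obeys.
(e) [g.v.m]: profile 2-4-5 — obeys.
(f) [t.d.h.ɫ]: profile 1-2-3-6 — obeys.

6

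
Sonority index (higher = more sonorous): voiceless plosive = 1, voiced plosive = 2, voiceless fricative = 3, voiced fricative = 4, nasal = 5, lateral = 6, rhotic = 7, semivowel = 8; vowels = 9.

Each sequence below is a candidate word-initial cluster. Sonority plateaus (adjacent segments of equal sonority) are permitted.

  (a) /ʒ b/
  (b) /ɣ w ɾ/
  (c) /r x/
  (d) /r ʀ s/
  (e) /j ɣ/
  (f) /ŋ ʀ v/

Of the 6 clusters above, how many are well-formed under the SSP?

(a) 4-2 → violates
(b) 4-8-7 → violates
(c) 7-3 → violates
(d) 7-7-3 → violates
(e) 8-4 → violates
(f) 5-7-4 → violates

0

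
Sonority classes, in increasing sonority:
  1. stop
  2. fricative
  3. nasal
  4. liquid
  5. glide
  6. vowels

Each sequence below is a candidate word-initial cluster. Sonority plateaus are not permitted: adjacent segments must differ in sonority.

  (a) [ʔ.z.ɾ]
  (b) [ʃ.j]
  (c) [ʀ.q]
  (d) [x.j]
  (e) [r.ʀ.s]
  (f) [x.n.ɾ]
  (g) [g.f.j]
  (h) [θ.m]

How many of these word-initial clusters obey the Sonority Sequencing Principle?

6

(a) [ʔ.z.ɾ]: profile 1-2-4 — obeys.
(b) [ʃ.j]: profile 2-5 — obeys.
(c) [ʀ.q]: profile 4-1 — violates.
(d) [x.j]: profile 2-5 — obeys.
(e) [r.ʀ.s]: profile 4-4-2 — violates.
(f) [x.n.ɾ]: profile 2-3-4 — obeys.
(g) [g.f.j]: profile 1-2-5 — obeys.
(h) [θ.m]: profile 2-3 — obeys.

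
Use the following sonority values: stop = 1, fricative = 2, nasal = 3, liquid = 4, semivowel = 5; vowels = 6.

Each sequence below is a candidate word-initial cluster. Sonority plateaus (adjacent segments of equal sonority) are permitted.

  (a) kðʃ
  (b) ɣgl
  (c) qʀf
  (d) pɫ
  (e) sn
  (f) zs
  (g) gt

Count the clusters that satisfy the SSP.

(a) 1-2-2 → obeys
(b) 2-1-4 → violates
(c) 1-4-2 → violates
(d) 1-4 → obeys
(e) 2-3 → obeys
(f) 2-2 → obeys
(g) 1-1 → obeys

5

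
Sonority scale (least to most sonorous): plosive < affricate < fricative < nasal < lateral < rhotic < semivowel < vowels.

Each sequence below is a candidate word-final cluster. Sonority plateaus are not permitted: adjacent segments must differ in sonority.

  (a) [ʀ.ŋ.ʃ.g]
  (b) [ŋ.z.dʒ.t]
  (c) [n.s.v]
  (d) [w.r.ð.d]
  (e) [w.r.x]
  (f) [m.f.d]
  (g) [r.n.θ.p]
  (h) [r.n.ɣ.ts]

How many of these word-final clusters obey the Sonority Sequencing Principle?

7

(a) sonority 6-4-3-1: well-formed.
(b) sonority 4-3-2-1: well-formed.
(c) sonority 4-3-3: ill-formed.
(d) sonority 7-6-3-1: well-formed.
(e) sonority 7-6-3: well-formed.
(f) sonority 4-3-1: well-formed.
(g) sonority 6-4-3-1: well-formed.
(h) sonority 6-4-3-2: well-formed.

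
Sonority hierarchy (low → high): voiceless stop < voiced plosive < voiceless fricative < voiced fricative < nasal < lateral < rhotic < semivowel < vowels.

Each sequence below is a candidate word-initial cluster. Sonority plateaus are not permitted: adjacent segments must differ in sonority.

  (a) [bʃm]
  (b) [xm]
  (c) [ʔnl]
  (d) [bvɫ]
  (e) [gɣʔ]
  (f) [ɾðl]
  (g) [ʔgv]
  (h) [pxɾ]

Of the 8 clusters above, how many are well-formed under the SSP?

(a) 2-3-5 → obeys
(b) 3-5 → obeys
(c) 1-5-6 → obeys
(d) 2-4-6 → obeys
(e) 2-4-1 → violates
(f) 7-4-6 → violates
(g) 1-2-4 → obeys
(h) 1-3-7 → obeys

6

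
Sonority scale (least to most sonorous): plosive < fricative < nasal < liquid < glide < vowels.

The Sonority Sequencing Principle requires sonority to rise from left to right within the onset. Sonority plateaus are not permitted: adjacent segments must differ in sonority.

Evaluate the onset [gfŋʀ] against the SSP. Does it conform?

/g/ is a plosive (sonority 1).
/f/ is a fricative (sonority 2).
/ŋ/ is a nasal (sonority 3).
/ʀ/ is a liquid (sonority 4).
The profile 1-2-3-4 strictly rises, so the onset satisfies the SSP.

yes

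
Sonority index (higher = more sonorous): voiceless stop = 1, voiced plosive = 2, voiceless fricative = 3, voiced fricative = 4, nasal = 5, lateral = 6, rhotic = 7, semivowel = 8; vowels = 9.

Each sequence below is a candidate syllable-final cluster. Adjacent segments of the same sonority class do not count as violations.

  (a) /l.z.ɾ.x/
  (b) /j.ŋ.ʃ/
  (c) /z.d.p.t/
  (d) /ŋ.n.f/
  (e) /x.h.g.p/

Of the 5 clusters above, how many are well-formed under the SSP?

(a) 6-4-7-3 → violates
(b) 8-5-3 → obeys
(c) 4-2-1-1 → obeys
(d) 5-5-3 → obeys
(e) 3-3-2-1 → obeys

4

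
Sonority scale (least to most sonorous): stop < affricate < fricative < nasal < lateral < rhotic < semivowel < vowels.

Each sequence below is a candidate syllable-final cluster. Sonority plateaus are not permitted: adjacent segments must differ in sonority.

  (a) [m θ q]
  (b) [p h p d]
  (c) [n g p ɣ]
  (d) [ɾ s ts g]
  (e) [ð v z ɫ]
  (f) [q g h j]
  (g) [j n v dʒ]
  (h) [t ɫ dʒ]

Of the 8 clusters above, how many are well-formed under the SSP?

3

(a) sonority 4-3-1: well-formed.
(b) sonority 1-3-1-1: ill-formed.
(c) sonority 4-1-1-3: ill-formed.
(d) sonority 6-3-2-1: well-formed.
(e) sonority 3-3-3-5: ill-formed.
(f) sonority 1-1-3-7: ill-formed.
(g) sonority 7-4-3-2: well-formed.
(h) sonority 1-5-2: ill-formed.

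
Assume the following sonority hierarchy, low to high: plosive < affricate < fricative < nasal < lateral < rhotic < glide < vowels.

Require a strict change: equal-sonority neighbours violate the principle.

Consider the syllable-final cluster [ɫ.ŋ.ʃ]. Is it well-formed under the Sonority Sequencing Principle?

/ɫ/ is a lateral (sonority 5).
/ŋ/ is a nasal (sonority 4).
/ʃ/ is a fricative (sonority 3).
The profile 5-4-3 strictly falls, so the syllable-final cluster satisfies the SSP.

yes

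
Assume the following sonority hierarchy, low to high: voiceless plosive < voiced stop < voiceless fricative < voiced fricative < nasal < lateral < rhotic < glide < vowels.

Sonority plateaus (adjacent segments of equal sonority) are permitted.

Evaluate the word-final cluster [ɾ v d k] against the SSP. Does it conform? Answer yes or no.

yes

/ɾ/ — rhotic, sonority 7.
/v/ — voiced fricative, sonority 4.
/d/ — voiced stop, sonority 2.
/k/ — voiceless plosive, sonority 1.
The profile 7-4-2-1 strictly falls, so the word-final cluster satisfies the SSP.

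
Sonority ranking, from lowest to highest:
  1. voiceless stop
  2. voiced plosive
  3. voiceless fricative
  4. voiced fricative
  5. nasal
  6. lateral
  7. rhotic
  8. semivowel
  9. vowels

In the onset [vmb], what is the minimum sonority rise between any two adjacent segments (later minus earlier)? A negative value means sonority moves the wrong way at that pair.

-3

/v/ is a voiced fricative (sonority 4).
/m/ is a nasal (sonority 5).
/b/ is a voiced plosive (sonority 2).
/v/→/m/: change +1.
/m/→/b/: change -3.
Minimum = -3.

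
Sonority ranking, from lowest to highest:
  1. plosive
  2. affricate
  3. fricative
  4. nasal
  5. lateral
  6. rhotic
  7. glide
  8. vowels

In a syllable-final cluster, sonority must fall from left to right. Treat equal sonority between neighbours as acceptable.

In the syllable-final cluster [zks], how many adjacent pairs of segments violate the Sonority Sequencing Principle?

1

/z/ is a fricative (sonority 3).
/k/ is a plosive (sonority 1).
/s/ is a fricative (sonority 3).
/z/→/k/: 3→1 (falls) — ok.
/k/→/s/: 1→3 (does not fall) — violation.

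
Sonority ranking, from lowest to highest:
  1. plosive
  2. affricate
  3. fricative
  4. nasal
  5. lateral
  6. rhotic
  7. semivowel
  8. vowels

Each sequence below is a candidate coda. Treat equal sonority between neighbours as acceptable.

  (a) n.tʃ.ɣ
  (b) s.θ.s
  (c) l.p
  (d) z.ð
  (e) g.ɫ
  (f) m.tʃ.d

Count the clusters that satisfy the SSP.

4

(a) 4-2-3 → violates
(b) 3-3-3 → obeys
(c) 5-1 → obeys
(d) 3-3 → obeys
(e) 1-5 → violates
(f) 4-2-1 → obeys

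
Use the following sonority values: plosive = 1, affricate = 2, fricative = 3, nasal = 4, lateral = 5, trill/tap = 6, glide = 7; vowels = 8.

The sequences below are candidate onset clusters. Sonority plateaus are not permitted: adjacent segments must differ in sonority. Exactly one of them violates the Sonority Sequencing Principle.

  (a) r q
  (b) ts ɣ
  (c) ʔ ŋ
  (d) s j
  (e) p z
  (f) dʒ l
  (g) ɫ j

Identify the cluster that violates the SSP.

(a) 6-1 → violates
(b) 2-3 → obeys
(c) 1-4 → obeys
(d) 3-7 → obeys
(e) 1-3 → obeys
(f) 2-5 → obeys
(g) 5-7 → obeys

a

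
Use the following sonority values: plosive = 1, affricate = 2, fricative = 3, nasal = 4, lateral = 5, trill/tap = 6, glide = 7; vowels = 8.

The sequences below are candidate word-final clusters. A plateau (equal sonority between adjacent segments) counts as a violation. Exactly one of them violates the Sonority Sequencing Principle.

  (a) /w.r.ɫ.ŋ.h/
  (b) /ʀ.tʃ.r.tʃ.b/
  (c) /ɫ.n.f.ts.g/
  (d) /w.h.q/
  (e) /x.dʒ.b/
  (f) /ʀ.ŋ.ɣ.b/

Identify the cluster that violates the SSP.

(a) /w.r.ɫ.ŋ.h/: profile 7-6-5-4-3 — obeys.
(b) /ʀ.tʃ.r.tʃ.b/: profile 6-2-6-2-1 — violates.
(c) /ɫ.n.f.ts.g/: profile 5-4-3-2-1 — obeys.
(d) /w.h.q/: profile 7-3-1 — obeys.
(e) /x.dʒ.b/: profile 3-2-1 — obeys.
(f) /ʀ.ŋ.ɣ.b/: profile 6-4-3-1 — obeys.

b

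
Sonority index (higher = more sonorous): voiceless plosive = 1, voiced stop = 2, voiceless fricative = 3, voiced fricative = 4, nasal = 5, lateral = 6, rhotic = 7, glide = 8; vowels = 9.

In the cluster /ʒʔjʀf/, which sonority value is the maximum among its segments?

/ʒ/ — voiced fricative, sonority 4.
/ʔ/ — voiceless plosive, sonority 1.
/j/ — glide, sonority 8.
/ʀ/ — rhotic, sonority 7.
/f/ — voiceless fricative, sonority 3.
The maximum is 8.

8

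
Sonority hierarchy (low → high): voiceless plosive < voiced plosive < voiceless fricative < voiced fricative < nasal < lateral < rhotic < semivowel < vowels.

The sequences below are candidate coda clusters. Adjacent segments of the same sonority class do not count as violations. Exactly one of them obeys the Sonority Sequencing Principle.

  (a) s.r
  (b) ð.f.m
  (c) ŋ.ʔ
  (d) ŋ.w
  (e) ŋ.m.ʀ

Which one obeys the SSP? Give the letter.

(a) 3-7 → violates
(b) 4-3-5 → violates
(c) 5-1 → obeys
(d) 5-8 → violates
(e) 5-5-7 → violates

c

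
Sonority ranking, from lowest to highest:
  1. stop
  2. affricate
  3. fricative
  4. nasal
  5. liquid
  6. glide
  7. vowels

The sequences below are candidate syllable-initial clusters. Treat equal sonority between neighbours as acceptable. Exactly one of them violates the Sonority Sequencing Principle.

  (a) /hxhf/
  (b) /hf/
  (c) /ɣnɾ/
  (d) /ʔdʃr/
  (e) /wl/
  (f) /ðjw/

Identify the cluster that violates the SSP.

e

(a) /hxhf/: profile 3-3-3-3 — obeys.
(b) /hf/: profile 3-3 — obeys.
(c) /ɣnɾ/: profile 3-4-5 — obeys.
(d) /ʔdʃr/: profile 1-1-3-5 — obeys.
(e) /wl/: profile 6-5 — violates.
(f) /ðjw/: profile 3-6-6 — obeys.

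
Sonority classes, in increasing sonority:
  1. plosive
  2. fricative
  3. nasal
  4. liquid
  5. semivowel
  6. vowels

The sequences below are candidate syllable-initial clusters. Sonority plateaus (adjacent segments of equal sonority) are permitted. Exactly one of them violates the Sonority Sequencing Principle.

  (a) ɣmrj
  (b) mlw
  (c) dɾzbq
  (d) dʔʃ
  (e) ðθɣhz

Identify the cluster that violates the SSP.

c

(a) sonority 2-3-4-5: well-formed.
(b) sonority 3-4-5: well-formed.
(c) sonority 1-4-2-1-1: ill-formed.
(d) sonority 1-1-2: well-formed.
(e) sonority 2-2-2-2-2: well-formed.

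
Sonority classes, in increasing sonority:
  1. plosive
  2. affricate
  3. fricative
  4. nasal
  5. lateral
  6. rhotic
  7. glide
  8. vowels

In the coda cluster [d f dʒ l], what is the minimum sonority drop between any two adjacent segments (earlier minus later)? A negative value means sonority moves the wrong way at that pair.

-3

/d/: plosive = 1.
/f/: fricative = 3.
/dʒ/: affricate = 2.
/l/: lateral = 5.
/d/→/f/: change -2.
/f/→/dʒ/: change +1.
/dʒ/→/l/: change -3.
Minimum = -3.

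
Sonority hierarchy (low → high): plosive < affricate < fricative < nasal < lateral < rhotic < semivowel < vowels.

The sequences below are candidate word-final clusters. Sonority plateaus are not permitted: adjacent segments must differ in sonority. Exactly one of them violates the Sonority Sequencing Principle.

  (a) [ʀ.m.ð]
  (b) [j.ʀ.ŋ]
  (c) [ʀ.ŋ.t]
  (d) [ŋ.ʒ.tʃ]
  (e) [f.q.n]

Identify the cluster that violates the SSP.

e

(a) 6-4-3 → obeys
(b) 7-6-4 → obeys
(c) 6-4-1 → obeys
(d) 4-3-2 → obeys
(e) 3-1-4 → violates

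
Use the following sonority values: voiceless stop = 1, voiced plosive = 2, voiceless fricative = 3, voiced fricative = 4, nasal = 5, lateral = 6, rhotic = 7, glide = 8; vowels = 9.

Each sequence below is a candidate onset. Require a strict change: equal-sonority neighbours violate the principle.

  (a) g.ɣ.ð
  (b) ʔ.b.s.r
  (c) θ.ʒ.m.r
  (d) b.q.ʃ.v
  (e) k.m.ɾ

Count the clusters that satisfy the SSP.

(a) 2-4-4 → violates
(b) 1-2-3-7 → obeys
(c) 3-4-5-7 → obeys
(d) 2-1-3-4 → violates
(e) 1-5-7 → obeys

3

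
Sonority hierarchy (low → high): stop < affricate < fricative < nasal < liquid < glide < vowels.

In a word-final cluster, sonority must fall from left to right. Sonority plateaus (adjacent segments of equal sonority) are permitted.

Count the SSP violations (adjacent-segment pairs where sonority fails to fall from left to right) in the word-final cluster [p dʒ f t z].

3

/p/: stop = 1.
/dʒ/: affricate = 2.
/f/: fricative = 3.
/t/: stop = 1.
/z/: fricative = 3.
/p/→/dʒ/: 1→2 (does not fall) — violation.
/dʒ/→/f/: 2→3 (does not fall) — violation.
/f/→/t/: 3→1 (falls) — ok.
/t/→/z/: 1→3 (does not fall) — violation.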